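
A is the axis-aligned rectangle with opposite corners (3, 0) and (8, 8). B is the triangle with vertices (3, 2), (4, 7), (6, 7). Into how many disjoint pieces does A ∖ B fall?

1

A ∖ B is a single connected region.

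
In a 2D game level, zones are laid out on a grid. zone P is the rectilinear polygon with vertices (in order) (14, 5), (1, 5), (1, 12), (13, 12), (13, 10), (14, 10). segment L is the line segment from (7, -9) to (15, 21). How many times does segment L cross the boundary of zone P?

The segment meets the boundary at (12.6,12), (10.733,5).

2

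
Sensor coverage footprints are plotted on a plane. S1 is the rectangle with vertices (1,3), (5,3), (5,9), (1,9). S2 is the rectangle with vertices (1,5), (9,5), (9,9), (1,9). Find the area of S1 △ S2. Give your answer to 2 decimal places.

24.00

|S1∩S2|: x∈[1,5], y∈[5,9] → 4·4 = 16.
|S1 △ S2| = |S1| + |S2| − 2·|S1∩S2| = 24 + 32 − 32 = 24.00.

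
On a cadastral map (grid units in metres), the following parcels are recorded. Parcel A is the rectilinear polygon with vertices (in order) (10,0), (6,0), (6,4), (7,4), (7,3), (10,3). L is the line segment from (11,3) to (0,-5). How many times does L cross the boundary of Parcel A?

2

The segment meets the boundary at (6.875,0), (10,2.273).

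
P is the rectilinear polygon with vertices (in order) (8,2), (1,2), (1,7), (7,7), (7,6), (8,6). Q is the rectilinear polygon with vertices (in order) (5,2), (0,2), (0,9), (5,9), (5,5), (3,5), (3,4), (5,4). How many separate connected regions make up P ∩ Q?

1

P ∩ Q is a single connected region.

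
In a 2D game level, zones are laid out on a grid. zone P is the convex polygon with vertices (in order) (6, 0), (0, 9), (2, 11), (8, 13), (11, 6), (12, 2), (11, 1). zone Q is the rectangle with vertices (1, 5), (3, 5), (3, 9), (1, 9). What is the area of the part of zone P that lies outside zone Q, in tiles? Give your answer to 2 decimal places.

|zone P| = 93.5, |zone P∩zone Q| = 5.9167.
|zone P ∖ zone Q| = |zone P| − |zone P∩zone Q| = 93.5 − 5.9167 = 87.58.

87.58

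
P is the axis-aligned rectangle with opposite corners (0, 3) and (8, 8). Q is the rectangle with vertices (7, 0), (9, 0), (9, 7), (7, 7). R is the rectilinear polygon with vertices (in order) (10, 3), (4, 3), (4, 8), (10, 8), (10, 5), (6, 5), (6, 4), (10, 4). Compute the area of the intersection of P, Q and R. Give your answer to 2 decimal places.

3.00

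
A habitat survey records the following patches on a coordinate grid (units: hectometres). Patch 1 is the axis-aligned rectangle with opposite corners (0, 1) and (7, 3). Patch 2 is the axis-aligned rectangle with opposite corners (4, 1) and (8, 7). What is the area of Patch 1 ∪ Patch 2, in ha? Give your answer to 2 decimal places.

By inclusion–exclusion:
Individual areas: |Patch 1| = 14, |Patch 2| = 24.
|Patch 1∩Patch 2|: x∈[4,7], y∈[1,3] → 3·2 = 6.
|Patch 1 ∪ Patch 2| = 38 − 6 = 32.00.

32.00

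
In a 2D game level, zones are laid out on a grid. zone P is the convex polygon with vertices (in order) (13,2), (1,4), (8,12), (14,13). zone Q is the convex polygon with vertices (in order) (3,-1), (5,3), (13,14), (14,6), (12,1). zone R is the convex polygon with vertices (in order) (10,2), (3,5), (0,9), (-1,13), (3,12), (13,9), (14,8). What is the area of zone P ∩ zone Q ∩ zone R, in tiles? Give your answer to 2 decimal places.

33.22

The intersection is the polygon with vertices (10.015,9.896), (13,9), (13.583,8.417), (13.474,7.21), (10.3,2.45), (8.091,2.818), (5.634,3.871).
By the shoelace formula its area is 33.22.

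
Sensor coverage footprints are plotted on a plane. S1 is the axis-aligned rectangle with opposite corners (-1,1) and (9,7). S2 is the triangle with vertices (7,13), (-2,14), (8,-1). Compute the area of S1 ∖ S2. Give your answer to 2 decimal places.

42.14

|S1| = 60, |S1∩S2| = 17.8571.
|S1 ∖ S2| = |S1| − |S1∩S2| = 60 − 17.8571 = 42.14.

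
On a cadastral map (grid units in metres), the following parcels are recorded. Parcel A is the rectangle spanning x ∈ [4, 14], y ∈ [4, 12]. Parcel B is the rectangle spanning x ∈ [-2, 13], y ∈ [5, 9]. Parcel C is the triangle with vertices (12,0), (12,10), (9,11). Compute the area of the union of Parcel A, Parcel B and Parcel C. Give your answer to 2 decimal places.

106.18

By inclusion–exclusion:
Individual areas: |Parcel A| = 80, |Parcel B| = 60, |Parcel C| = 15.
|Parcel A∩Parcel B|: x∈[4,13], y∈[5,9] → 9·4 = 36.
|Parcel A∩Parcel C| = 12.8182.
|Parcel B∩Parcel C| = 7.6364.
|Parcel A∩Parcel B∩Parcel C| = 7.6364.
|Parcel A ∪ Parcel B ∪ Parcel C| = 155 − 56.4545 + 7.6364 = 106.18.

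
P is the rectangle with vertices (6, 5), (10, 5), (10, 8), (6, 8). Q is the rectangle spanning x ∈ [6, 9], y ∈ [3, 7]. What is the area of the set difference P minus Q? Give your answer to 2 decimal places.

|P∩Q|: x∈[6,9], y∈[5,7] → 3·2 = 6.
|P| = 12.
|P ∖ Q| = |P| − |P∩Q| = 12 − 6 = 6.00.

6.00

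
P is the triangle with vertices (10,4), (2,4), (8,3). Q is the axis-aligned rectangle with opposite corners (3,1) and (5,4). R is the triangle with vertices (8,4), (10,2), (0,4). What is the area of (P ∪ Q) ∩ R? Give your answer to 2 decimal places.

4.27

|P ∪ Q| = 9.3333.
|(P ∪ Q) ∩ R| = 4.27.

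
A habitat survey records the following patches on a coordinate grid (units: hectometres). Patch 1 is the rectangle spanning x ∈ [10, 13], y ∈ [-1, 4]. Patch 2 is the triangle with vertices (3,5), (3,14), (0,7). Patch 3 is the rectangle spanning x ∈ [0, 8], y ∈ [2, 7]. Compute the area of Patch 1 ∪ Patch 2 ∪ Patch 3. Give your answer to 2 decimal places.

By inclusion–exclusion:
Individual areas: |Patch 1| = 15, |Patch 2| = 13.5, |Patch 3| = 40.
|Patch 1∩Patch 2| = 0.
|Patch 1∩Patch 3| = 0 (no overlap).
|Patch 2∩Patch 3| = 3.
|Patch 1∩Patch 2∩Patch 3| = 0.
|Patch 1 ∪ Patch 2 ∪ Patch 3| = 68.5 − 3 + 0 = 65.50.

65.50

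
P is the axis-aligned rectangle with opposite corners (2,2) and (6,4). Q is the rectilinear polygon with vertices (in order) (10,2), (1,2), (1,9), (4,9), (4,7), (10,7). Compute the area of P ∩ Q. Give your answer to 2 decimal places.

8.00

The intersection is the polygon with vertices (2,4), (6,4), (6,2), (2,2).
By the shoelace formula its area is 8.00.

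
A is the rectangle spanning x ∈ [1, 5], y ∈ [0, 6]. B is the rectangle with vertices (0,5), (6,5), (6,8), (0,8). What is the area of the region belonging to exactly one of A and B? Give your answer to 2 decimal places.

34.00

|A∩B|: x∈[1,5], y∈[5,6] → 4·1 = 4.
|A △ B| = |A| + |B| − 2·|A∩B| = 24 + 18 − 8 = 34.00.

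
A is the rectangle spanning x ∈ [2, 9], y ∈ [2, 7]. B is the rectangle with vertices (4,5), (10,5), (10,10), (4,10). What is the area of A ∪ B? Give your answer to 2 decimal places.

55.00

By inclusion–exclusion:
Individual areas: |A| = 35, |B| = 30.
|A∩B|: x∈[4,9], y∈[5,7] → 5·2 = 10.
|A ∪ B| = 65 − 10 = 55.00.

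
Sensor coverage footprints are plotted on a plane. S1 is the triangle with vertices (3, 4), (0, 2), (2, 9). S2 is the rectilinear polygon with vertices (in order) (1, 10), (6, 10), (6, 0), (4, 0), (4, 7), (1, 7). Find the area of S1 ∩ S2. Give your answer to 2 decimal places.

The intersection is the polygon with vertices (2,9), (2.4,7), (1.429,7).
By the shoelace formula its area is 0.97.

0.97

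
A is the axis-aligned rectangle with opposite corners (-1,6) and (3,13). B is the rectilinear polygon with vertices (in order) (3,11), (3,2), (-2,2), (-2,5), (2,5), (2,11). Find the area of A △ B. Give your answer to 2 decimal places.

39.00

|A| = 28, |B| = 21, |A∩B| = 5.
|A △ B| = |A| + |B| − 2·|A∩B| = 28 + 21 − 10 = 39.00.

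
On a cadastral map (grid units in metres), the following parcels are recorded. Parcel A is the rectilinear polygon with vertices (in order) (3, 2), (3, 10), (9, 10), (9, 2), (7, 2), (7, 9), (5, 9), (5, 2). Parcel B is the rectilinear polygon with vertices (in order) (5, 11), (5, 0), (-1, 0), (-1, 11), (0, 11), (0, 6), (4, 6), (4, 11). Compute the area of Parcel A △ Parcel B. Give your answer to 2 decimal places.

56.00

|Parcel A| = 34, |Parcel B| = 46, |Parcel A∩Parcel B| = 12.
|Parcel A △ Parcel B| = |Parcel A| + |Parcel B| − 2·|Parcel A∩Parcel B| = 34 + 46 − 24 = 56.00.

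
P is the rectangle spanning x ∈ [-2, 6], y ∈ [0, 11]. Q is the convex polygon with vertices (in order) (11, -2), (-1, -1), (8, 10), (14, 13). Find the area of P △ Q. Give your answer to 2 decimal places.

152.29

|P| = 88, |Q| = 111, |P∩Q| = 23.3535.
|P △ Q| = |P| + |Q| − 2·|P∩Q| = 88 + 111 − 46.7071 = 152.29.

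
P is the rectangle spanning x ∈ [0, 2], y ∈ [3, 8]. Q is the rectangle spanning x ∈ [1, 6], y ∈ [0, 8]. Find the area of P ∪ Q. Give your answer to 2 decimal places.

45.00

By inclusion–exclusion:
Individual areas: |P| = 10, |Q| = 40.
|P∩Q|: x∈[1,2], y∈[3,8] → 1·5 = 5.
|P ∪ Q| = 50 − 5 = 45.00.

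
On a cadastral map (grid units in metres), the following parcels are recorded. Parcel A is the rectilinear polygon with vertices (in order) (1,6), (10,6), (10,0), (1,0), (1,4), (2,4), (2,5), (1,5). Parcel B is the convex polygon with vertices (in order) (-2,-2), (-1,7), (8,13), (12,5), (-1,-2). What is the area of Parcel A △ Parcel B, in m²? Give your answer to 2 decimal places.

|Parcel A| = 53, |Parcel B| = 111, |Parcel A∩Parcel B| = 38.7088.
|Parcel A △ Parcel B| = |Parcel A| + |Parcel B| − 2·|Parcel A∩Parcel B| = 53 + 111 − 77.4176 = 86.58.

86.58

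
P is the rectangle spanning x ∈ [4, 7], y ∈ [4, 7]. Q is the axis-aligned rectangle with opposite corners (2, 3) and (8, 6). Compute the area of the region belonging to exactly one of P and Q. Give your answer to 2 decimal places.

|P∩Q|: x∈[4,7], y∈[4,6] → 3·2 = 6.
|P △ Q| = |P| + |Q| − 2·|P∩Q| = 9 + 18 − 12 = 15.00.

15.00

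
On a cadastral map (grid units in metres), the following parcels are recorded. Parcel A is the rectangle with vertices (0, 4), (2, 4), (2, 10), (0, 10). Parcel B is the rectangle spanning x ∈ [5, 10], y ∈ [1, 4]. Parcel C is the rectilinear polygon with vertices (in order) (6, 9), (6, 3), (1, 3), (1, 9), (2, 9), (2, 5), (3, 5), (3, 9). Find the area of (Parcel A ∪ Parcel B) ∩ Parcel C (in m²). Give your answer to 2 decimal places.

|Parcel A ∪ Parcel B| = 27.
|(Parcel A ∪ Parcel B) ∩ Parcel C| = 6.00.

6.00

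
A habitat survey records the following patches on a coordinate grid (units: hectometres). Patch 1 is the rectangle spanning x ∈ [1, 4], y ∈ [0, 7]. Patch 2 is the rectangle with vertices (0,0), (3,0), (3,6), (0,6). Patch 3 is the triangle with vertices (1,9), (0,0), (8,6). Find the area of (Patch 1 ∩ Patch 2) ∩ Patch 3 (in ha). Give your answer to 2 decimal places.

9.00

The region (Patch 1 ∩ Patch 2) ∩ Patch 3 is the polygon with vertices (3,6), (3,2.25), (1,0.75), (1,6).
By the shoelace formula its area is 9.00.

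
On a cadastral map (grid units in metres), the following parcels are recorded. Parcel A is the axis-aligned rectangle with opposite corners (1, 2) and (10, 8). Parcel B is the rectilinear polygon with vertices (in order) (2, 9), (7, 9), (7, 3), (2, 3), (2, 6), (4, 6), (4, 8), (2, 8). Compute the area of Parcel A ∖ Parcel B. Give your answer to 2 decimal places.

33.00

|Parcel A| = 54, |Parcel A∩Parcel B| = 21.
|Parcel A ∖ Parcel B| = |Parcel A| − |Parcel A∩Parcel B| = 54 − 21 = 33.00.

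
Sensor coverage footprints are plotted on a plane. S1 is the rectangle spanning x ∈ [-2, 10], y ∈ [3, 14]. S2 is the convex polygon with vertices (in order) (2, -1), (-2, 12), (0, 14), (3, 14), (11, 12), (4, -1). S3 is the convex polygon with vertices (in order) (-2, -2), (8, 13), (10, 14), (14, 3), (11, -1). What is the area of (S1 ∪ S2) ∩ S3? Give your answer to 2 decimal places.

|S1 ∪ S2| = 147.8228.
|(S1 ∪ S2) ∩ S3| = 69.94.

69.94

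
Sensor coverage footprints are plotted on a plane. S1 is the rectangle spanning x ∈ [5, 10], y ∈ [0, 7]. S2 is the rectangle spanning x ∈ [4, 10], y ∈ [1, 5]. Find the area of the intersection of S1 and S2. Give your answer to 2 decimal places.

20.00

|S1∩S2|: x∈[5,10], y∈[1,5] → 5·4 = 20.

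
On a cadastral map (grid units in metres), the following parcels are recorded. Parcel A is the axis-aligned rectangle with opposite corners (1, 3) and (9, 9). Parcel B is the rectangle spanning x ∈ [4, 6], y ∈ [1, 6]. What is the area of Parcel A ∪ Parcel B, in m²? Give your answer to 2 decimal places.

52.00

By inclusion–exclusion:
Individual areas: |Parcel A| = 48, |Parcel B| = 10.
|Parcel A∩Parcel B|: x∈[4,6], y∈[3,6] → 2·3 = 6.
|Parcel A ∪ Parcel B| = 58 − 6 = 52.00.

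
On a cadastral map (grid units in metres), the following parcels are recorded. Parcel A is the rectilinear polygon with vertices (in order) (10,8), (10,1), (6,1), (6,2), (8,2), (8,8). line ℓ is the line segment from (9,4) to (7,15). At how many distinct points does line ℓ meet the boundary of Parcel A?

1

The segment meets the boundary at (8.273,8).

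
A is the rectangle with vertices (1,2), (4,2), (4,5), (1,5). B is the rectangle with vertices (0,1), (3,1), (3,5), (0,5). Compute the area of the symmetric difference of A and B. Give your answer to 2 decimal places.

9.00

|A∩B|: x∈[1,3], y∈[2,5] → 2·3 = 6.
|A △ B| = |A| + |B| − 2·|A∩B| = 9 + 12 − 12 = 9.00.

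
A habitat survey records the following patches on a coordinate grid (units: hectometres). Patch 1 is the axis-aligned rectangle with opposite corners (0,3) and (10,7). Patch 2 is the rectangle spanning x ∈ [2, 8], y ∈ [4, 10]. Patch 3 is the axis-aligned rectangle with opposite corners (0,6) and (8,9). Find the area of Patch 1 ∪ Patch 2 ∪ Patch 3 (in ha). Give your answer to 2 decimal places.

62.00

By inclusion–exclusion:
Individual areas: |Patch 1| = 40, |Patch 2| = 36, |Patch 3| = 24.
|Patch 1∩Patch 2|: x∈[2,8], y∈[4,7] → 6·3 = 18.
|Patch 1∩Patch 3|: x∈[0,8], y∈[6,7] → 8·1 = 8.
|Patch 2∩Patch 3|: x∈[2,8], y∈[6,9] → 6·3 = 18.
|Patch 1∩Patch 2∩Patch 3| = 6.
|Patch 1 ∪ Patch 2 ∪ Patch 3| = 100 − 44 + 6 = 62.00.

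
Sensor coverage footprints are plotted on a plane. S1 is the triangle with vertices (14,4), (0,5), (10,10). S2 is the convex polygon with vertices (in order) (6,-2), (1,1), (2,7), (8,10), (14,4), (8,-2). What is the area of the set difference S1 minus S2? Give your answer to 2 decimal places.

|S1| = 40, |S1∩S2| = 33.8111.
|S1 ∖ S2| = |S1| − |S1∩S2| = 40 − 33.8111 = 6.19.

6.19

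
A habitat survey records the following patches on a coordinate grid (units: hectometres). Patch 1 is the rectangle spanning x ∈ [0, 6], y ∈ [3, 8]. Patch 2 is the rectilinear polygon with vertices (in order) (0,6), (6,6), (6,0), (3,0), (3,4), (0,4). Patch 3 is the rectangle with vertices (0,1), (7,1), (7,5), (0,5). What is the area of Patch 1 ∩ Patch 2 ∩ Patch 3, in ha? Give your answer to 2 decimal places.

The intersection is the polygon with vertices (3,3), (3,4), (0,4), (0,5), (6,5), (6,3).
By the shoelace formula its area is 9.00.

9.00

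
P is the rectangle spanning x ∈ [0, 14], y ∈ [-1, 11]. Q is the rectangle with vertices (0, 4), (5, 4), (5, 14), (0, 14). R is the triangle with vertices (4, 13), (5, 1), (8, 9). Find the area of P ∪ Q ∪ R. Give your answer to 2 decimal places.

By inclusion–exclusion:
Individual areas: |P| = 168, |Q| = 50, |R| = 22.
|P∩Q|: x∈[0,5], y∈[4,11] → 5·7 = 35.
|P∩R| = 20.1667.
|Q∩R| = 5.125.
|P∩Q∩R| = 3.7917.
|P ∪ Q ∪ R| = 240 − 60.2917 + 3.7917 = 183.50.

183.50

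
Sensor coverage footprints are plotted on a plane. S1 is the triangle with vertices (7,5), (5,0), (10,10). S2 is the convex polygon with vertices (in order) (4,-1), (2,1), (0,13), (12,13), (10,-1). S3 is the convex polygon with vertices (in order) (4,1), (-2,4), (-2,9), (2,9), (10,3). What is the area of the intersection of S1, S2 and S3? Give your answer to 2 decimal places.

1.15

The intersection is the polygon with vertices (5.8,1.6), (5.615,1.538), (7,5), (7.103,5.172), (7.455,4.909).
By the shoelace formula its area is 1.15.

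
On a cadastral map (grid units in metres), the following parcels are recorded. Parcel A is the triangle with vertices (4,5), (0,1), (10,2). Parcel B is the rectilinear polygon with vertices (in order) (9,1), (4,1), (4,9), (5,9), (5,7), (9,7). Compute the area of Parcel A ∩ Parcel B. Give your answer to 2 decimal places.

10.50

The intersection is the polygon with vertices (4,1.4), (4,5), (9,2.5), (9,1.9).
By the shoelace formula its area is 10.50.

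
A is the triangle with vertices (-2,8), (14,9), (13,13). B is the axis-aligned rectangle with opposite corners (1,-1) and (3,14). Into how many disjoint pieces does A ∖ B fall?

A ∖ B splits into 2 disjoint pieces (area 1.2188, area 29.1146).

2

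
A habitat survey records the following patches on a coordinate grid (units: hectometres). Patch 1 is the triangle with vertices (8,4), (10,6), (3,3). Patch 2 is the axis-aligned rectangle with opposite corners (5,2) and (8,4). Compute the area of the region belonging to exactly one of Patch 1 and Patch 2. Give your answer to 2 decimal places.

8.25

|Patch 1| = 4, |Patch 2| = 6, |Patch 1∩Patch 2| = 0.8762.
|Patch 1 △ Patch 2| = |Patch 1| + |Patch 2| − 2·|Patch 1∩Patch 2| = 4 + 6 − 1.7524 = 8.25.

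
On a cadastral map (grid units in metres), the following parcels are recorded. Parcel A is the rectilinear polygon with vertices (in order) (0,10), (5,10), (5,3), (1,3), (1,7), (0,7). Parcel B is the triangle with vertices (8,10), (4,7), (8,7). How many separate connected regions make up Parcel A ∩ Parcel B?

1

Parcel A ∩ Parcel B is a single connected region.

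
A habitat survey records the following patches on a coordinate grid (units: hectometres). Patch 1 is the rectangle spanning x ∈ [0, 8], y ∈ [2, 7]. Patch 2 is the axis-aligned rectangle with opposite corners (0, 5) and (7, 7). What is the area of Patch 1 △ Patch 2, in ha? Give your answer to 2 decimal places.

|Patch 1∩Patch 2|: x∈[0,7], y∈[5,7] → 7·2 = 14.
|Patch 1 △ Patch 2| = |Patch 1| + |Patch 2| − 2·|Patch 1∩Patch 2| = 40 + 14 − 28 = 26.00.

26.00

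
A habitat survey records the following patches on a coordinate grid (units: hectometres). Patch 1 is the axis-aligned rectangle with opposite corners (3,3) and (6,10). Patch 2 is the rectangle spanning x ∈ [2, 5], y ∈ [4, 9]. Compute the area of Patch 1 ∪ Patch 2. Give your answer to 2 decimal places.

By inclusion–exclusion:
Individual areas: |Patch 1| = 21, |Patch 2| = 15.
|Patch 1∩Patch 2|: x∈[3,5], y∈[4,9] → 2·5 = 10.
|Patch 1 ∪ Patch 2| = 36 − 10 = 26.00.

26.00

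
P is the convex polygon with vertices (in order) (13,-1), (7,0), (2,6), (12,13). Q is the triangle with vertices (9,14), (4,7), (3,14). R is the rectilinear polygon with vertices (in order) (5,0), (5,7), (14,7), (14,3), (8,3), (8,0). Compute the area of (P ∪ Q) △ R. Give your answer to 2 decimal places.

81.10

|P ∪ Q| = 109.8753.
|(P ∪ Q) ∩ R| = 36.8857.
|(P ∪ Q) △ R| = 109.8753 + 45 − 73.7714 = 81.10.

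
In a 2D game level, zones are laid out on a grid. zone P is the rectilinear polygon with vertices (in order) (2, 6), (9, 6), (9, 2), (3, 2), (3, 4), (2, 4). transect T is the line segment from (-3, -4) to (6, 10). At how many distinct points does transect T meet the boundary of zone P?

2

The segment meets the boundary at (3.429,6), (2.143,4).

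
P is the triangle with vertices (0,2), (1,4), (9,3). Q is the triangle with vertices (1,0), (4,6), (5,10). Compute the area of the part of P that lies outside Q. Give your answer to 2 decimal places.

|P| = 8.5, |P∩Q| = 0.4702.
|P ∖ Q| = |P| − |P∩Q| = 8.5 − 0.4702 = 8.03.

8.03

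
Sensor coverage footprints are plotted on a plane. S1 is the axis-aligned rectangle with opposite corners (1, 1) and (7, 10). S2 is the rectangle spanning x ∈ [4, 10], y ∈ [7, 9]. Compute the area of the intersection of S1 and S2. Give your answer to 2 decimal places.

|S1∩S2|: x∈[4,7], y∈[7,9] → 3·2 = 6.

6.00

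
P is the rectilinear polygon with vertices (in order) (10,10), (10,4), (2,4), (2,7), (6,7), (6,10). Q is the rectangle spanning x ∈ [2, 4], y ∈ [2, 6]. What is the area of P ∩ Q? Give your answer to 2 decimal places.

The intersection is the polygon with vertices (2,4), (2,6), (4,6), (4,4).
By the shoelace formula its area is 4.00.

4.00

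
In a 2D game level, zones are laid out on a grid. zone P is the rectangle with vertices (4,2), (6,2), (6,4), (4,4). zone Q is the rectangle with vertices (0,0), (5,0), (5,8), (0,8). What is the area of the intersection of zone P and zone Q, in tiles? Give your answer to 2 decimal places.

2.00

|zone P∩zone Q|: x∈[4,5], y∈[2,4] → 1·2 = 2.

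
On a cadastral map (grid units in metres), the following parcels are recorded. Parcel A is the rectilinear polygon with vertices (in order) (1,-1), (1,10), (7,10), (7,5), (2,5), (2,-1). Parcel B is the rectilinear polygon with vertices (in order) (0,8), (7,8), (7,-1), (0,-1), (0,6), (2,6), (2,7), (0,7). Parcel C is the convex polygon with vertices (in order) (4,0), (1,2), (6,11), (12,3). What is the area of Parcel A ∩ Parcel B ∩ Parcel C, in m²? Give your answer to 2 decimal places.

11.73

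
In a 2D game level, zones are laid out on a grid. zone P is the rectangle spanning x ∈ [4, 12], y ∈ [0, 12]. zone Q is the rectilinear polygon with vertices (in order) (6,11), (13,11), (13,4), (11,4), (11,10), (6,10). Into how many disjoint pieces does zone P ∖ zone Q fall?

zone P ∖ zone Q is a single connected region.

1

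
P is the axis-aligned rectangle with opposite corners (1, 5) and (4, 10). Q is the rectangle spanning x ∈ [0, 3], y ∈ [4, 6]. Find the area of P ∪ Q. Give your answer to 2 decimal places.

19.00

By inclusion–exclusion:
Individual areas: |P| = 15, |Q| = 6.
|P∩Q|: x∈[1,3], y∈[5,6] → 2·1 = 2.
|P ∪ Q| = 21 − 2 = 19.00.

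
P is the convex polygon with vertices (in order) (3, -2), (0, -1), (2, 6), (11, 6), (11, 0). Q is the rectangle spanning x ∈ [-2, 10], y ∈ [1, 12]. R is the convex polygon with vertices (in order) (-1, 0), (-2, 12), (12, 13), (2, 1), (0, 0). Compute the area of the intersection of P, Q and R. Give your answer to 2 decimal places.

The intersection is the polygon with vertices (6.167,6), (2,1), (0.571,1), (2,6).
By the shoelace formula its area is 13.99.

13.99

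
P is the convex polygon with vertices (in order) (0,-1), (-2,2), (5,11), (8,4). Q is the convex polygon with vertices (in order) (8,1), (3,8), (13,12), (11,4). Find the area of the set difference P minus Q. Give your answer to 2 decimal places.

|P| = 55, |P∩Q| = 13.6924.
|P ∖ Q| = |P| − |P∩Q| = 55 − 13.6924 = 41.31.

41.31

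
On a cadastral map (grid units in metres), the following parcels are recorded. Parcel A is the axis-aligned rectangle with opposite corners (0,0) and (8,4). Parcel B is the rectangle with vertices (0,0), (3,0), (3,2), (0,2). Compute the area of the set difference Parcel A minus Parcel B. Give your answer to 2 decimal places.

26.00

|Parcel A∩Parcel B|: x∈[0,3], y∈[0,2] → 3·2 = 6.
|Parcel A| = 32.
|Parcel A ∖ Parcel B| = |Parcel A| − |Parcel A∩Parcel B| = 32 − 6 = 26.00.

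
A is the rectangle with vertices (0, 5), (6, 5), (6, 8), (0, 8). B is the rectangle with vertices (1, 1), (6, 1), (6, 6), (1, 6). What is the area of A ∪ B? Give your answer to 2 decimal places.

By inclusion–exclusion:
Individual areas: |A| = 18, |B| = 25.
|A∩B|: x∈[1,6], y∈[5,6] → 5·1 = 5.
|A ∪ B| = 43 − 5 = 38.00.

38.00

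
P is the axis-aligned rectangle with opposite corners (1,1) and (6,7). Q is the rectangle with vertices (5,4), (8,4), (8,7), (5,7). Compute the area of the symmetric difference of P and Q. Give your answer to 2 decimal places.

33.00

|P∩Q|: x∈[5,6], y∈[4,7] → 1·3 = 3.
|P △ Q| = |P| + |Q| − 2·|P∩Q| = 30 + 9 − 6 = 33.00.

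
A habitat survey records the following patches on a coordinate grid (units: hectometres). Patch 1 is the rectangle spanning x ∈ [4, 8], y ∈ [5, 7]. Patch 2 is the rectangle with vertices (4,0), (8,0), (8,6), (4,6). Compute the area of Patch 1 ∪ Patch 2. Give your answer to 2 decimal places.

28.00

By inclusion–exclusion:
Individual areas: |Patch 1| = 8, |Patch 2| = 24.
|Patch 1∩Patch 2|: x∈[4,8], y∈[5,6] → 4·1 = 4.
|Patch 1 ∪ Patch 2| = 32 − 4 = 28.00.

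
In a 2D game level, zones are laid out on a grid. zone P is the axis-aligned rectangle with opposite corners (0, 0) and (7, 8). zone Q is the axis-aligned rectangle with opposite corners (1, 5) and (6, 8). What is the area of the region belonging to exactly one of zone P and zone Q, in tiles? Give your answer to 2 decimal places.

41.00

|zone P∩zone Q|: x∈[1,6], y∈[5,8] → 5·3 = 15.
|zone P △ zone Q| = |zone P| + |zone Q| − 2·|zone P∩zone Q| = 56 + 15 − 30 = 41.00.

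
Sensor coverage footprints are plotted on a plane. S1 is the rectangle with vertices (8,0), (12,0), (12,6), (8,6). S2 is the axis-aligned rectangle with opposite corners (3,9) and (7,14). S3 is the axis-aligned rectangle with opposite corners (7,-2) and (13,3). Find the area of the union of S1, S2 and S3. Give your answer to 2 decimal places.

62.00

By inclusion–exclusion:
Individual areas: |S1| = 24, |S2| = 20, |S3| = 30.
|S1∩S2| = 0 (no overlap).
|S1∩S3|: x∈[8,12], y∈[0,3] → 4·3 = 12.
|S2∩S3| = 0 (no overlap).
|S1∩S2∩S3| = 0.
|S1 ∪ S2 ∪ S3| = 74 − 12 + 0 = 62.00.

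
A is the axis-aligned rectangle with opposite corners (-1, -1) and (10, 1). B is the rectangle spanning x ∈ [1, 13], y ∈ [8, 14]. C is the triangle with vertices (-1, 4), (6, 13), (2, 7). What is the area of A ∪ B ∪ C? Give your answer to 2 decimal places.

95.61

By inclusion–exclusion:
Individual areas: |A| = 22, |B| = 72, |C| = 3.
|A∩B| = 0 (no overlap).
|A∩C| = 0.
|B∩C| = 1.3889.
|A∩B∩C| = 0.
|A ∪ B ∪ C| = 97 − 1.3889 + 0 = 95.61.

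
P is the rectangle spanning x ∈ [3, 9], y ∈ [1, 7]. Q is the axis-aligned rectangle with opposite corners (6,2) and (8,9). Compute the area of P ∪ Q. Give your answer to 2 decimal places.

40.00

By inclusion–exclusion:
Individual areas: |P| = 36, |Q| = 14.
|P∩Q|: x∈[6,8], y∈[2,7] → 2·5 = 10.
|P ∪ Q| = 50 − 10 = 40.00.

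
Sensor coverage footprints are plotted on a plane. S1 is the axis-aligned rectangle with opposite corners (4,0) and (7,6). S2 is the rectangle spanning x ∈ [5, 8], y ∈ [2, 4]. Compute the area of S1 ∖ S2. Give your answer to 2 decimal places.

14.00

|S1∩S2|: x∈[5,7], y∈[2,4] → 2·2 = 4.
|S1| = 18.
|S1 ∖ S2| = |S1| − |S1∩S2| = 18 − 4 = 14.00.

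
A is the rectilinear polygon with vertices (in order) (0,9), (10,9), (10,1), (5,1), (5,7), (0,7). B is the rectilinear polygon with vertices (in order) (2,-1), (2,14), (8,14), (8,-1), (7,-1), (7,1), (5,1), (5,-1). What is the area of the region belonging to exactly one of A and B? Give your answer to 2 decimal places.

|A| = 50, |B| = 86, |A∩B| = 30.
|A △ B| = |A| + |B| − 2·|A∩B| = 50 + 86 − 60 = 76.00.

76.00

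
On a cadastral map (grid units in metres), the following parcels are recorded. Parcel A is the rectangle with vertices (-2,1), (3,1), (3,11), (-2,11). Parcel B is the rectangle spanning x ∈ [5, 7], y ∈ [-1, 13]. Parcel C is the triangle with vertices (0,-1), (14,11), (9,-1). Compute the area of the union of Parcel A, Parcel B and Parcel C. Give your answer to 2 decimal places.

121.52

By inclusion–exclusion:
Individual areas: |Parcel A| = 50, |Parcel B| = 28, |Parcel C| = 54.
|Parcel A∩Parcel B| = 0 (no overlap).
|Parcel A∩Parcel C| = 0.1905.
|Parcel B∩Parcel C| = 10.2857.
|Parcel A∩Parcel B∩Parcel C| = 0.
|Parcel A ∪ Parcel B ∪ Parcel C| = 132 − 10.4762 + 0 = 121.52.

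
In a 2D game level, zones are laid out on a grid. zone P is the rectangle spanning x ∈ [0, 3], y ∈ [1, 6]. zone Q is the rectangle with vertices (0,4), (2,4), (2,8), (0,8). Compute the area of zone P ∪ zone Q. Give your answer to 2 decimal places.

19.00

By inclusion–exclusion:
Individual areas: |zone P| = 15, |zone Q| = 8.
|zone P∩zone Q|: x∈[0,2], y∈[4,6] → 2·2 = 4.
|zone P ∪ zone Q| = 23 − 4 = 19.00.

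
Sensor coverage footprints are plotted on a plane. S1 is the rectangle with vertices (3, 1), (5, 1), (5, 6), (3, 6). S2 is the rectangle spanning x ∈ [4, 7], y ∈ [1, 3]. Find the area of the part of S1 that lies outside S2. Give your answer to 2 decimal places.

|S1∩S2|: x∈[4,5], y∈[1,3] → 1·2 = 2.
|S1| = 10.
|S1 ∖ S2| = |S1| − |S1∩S2| = 10 − 2 = 8.00.

8.00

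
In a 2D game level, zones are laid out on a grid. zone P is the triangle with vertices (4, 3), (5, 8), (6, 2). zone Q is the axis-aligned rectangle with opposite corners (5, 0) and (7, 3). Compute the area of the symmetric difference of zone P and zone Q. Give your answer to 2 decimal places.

|zone P| = 5.5, |zone Q| = 6, |zone P∩zone Q| = 0.6667.
|zone P △ zone Q| = |zone P| + |zone Q| − 2·|zone P∩zone Q| = 5.5 + 6 − 1.3333 = 10.17.

10.17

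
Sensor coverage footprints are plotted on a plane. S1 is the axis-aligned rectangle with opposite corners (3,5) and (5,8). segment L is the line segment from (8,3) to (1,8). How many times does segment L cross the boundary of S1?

The segment meets the boundary at (3,6.571), (5,5.143).

2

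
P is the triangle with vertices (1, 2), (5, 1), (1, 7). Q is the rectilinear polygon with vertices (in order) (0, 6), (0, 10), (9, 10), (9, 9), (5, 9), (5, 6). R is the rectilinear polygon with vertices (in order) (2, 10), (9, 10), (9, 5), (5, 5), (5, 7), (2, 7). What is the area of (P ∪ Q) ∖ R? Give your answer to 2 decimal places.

|P ∪ Q| = 33.6667.
|(P ∪ Q) ∩ R| = 13.
|(P ∪ Q) ∖ R| = 33.6667 − 13 = 20.67.

20.67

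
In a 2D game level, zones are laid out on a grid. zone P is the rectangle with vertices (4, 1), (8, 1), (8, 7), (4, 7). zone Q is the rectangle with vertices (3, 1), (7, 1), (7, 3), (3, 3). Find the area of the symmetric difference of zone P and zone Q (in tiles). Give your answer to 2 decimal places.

|zone P∩zone Q|: x∈[4,7], y∈[1,3] → 3·2 = 6.
|zone P △ zone Q| = |zone P| + |zone Q| − 2·|zone P∩zone Q| = 24 + 8 − 12 = 20.00.

20.00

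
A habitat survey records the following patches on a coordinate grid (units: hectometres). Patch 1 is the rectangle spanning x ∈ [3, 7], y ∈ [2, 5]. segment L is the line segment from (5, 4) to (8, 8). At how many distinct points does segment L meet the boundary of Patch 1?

The segment meets the boundary at (5.75,5).

1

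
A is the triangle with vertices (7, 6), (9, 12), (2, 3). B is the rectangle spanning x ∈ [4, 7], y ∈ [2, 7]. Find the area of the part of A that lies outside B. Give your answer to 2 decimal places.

|A| = 12, |A∩B| = 4.9063.
|A ∖ B| = |A| − |A∩B| = 12 − 4.9063 = 7.09.

7.09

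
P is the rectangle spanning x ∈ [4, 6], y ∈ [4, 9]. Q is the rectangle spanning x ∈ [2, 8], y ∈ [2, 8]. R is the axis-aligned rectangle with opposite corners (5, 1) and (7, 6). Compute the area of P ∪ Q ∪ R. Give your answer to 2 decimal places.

By inclusion–exclusion:
Individual areas: |P| = 10, |Q| = 36, |R| = 10.
|P∩Q|: x∈[4,6], y∈[4,8] → 2·4 = 8.
|P∩R|: x∈[5,6], y∈[4,6] → 1·2 = 2.
|Q∩R|: x∈[5,7], y∈[2,6] → 2·4 = 8.
|P∩Q∩R| = 2.
|P ∪ Q ∪ R| = 56 − 18 + 2 = 40.00.

40.00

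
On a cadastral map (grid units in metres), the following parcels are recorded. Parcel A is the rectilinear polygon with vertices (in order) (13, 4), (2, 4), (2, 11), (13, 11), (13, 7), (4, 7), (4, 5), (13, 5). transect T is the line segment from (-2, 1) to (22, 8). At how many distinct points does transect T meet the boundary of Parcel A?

The segment meets the boundary at (11.714,5), (8.286,4).

2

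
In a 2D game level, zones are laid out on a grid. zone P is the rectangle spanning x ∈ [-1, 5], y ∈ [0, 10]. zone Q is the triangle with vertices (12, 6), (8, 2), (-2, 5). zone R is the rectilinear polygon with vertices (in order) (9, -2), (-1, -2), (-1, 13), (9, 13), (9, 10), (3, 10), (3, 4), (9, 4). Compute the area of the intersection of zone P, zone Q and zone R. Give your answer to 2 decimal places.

The intersection is the polygon with vertices (-1,4.7), (-1,5.071), (3,5.357), (3,4), (5,4), (5,2.9).
By the shoelace formula its area is 6.06.

6.06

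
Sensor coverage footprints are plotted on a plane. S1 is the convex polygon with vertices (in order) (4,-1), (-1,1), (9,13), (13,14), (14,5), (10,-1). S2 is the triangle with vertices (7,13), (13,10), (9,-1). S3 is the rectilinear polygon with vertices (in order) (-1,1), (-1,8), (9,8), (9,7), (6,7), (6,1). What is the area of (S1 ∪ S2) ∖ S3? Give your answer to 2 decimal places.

101.26

|S1 ∪ S2| = 132.8429.
|(S1 ∪ S2) ∩ S3| = 31.5833.
|(S1 ∪ S2) ∖ S3| = 132.8429 − 31.5833 = 101.26.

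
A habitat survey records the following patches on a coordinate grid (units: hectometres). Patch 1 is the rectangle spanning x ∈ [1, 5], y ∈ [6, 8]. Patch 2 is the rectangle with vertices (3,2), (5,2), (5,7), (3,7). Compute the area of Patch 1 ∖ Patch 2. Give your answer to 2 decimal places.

6.00

|Patch 1∩Patch 2|: x∈[3,5], y∈[6,7] → 2·1 = 2.
|Patch 1| = 8.
|Patch 1 ∖ Patch 2| = |Patch 1| − |Patch 1∩Patch 2| = 8 − 2 = 6.00.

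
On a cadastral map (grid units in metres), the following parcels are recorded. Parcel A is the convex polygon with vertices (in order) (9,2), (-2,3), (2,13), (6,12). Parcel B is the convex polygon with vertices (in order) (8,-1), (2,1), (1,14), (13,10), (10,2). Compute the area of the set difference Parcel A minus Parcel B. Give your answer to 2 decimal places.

|Parcel A| = 75.5, |Parcel A∩Parcel B| = 59.3142.
|Parcel A ∖ Parcel B| = |Parcel A| − |Parcel A∩Parcel B| = 75.5 − 59.3142 = 16.19.

16.19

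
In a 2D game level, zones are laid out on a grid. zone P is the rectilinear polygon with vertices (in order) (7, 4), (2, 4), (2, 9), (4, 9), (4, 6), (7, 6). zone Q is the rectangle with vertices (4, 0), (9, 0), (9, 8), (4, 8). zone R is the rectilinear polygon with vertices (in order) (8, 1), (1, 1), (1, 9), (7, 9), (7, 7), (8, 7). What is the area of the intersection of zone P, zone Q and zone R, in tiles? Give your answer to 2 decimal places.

6.00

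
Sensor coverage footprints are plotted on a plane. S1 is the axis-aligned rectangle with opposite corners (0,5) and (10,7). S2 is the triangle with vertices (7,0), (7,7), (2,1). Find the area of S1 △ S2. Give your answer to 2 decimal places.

|S1| = 20, |S2| = 17.5, |S1∩S2| = 1.6667.
|S1 △ S2| = |S1| + |S2| − 2·|S1∩S2| = 20 + 17.5 − 3.3333 = 34.17.

34.17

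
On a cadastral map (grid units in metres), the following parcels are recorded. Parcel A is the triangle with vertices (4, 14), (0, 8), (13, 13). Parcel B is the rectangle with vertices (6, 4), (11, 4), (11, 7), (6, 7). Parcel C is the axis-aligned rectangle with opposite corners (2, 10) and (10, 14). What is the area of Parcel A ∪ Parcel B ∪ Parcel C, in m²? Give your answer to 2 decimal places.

By inclusion–exclusion:
Individual areas: |Parcel A| = 29, |Parcel B| = 15, |Parcel C| = 32.
|Parcel A∩Parcel B| = 0.
|Parcel A∩Parcel C| = 22.5692.
|Parcel B∩Parcel C| = 0 (no overlap).
|Parcel A∩Parcel B∩Parcel C| = 0.
|Parcel A ∪ Parcel B ∪ Parcel C| = 76 − 22.5692 + 0 = 53.43.

53.43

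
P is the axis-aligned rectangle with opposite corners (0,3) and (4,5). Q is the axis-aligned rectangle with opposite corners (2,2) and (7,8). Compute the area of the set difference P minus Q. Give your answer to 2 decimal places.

|P∩Q|: x∈[2,4], y∈[3,5] → 2·2 = 4.
|P| = 8.
|P ∖ Q| = |P| − |P∩Q| = 8 − 4 = 4.00.

4.00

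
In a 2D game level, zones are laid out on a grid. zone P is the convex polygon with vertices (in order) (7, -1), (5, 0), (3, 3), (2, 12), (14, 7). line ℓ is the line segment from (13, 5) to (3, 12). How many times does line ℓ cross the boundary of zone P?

The segment meets the boundary at (4.471,10.971), (12.535,5.326).

2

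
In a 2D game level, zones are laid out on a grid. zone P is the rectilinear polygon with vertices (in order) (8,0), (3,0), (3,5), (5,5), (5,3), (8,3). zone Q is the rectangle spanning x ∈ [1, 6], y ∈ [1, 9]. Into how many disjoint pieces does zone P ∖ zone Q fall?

zone P ∖ zone Q is a single connected region.

1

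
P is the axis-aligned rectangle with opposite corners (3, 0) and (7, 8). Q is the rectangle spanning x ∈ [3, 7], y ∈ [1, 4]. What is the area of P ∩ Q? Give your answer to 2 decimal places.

|P∩Q|: x∈[3,7], y∈[1,4] → 4·3 = 12.

12.00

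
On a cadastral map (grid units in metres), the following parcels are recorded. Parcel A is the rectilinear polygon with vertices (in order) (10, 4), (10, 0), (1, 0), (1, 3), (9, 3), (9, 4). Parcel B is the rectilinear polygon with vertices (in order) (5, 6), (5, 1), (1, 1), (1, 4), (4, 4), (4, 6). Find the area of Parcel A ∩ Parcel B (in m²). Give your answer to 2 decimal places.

8.00

The intersection is the polygon with vertices (1,3), (5,3), (5,1), (1,1).
By the shoelace formula its area is 8.00.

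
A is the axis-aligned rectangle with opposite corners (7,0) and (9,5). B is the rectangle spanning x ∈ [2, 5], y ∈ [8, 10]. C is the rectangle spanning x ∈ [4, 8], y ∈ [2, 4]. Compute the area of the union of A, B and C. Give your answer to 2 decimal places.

By inclusion–exclusion:
Individual areas: |A| = 10, |B| = 6, |C| = 8.
|A∩B| = 0 (no overlap).
|A∩C|: x∈[7,8], y∈[2,4] → 1·2 = 2.
|B∩C| = 0 (no overlap).
|A∩B∩C| = 0.
|A ∪ B ∪ C| = 24 − 2 + 0 = 22.00.

22.00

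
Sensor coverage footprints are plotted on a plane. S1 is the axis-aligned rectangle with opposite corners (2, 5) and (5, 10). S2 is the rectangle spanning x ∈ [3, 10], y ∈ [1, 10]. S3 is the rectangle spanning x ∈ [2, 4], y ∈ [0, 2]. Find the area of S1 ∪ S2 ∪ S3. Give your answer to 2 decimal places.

71.00

By inclusion–exclusion:
Individual areas: |S1| = 15, |S2| = 63, |S3| = 4.
|S1∩S2|: x∈[3,5], y∈[5,10] → 2·5 = 10.
|S1∩S3| = 0 (no overlap).
|S2∩S3|: x∈[3,4], y∈[1,2] → 1·1 = 1.
|S1∩S2∩S3| = 0.
|S1 ∪ S2 ∪ S3| = 82 − 11 + 0 = 71.00.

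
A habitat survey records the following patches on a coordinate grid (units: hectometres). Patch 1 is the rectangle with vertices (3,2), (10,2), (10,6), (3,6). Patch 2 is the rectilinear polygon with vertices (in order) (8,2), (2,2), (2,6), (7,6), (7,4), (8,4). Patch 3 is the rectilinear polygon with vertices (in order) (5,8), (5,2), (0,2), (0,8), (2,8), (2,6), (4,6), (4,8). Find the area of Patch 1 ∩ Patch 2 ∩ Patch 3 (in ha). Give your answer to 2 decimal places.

The intersection is the polygon with vertices (3,2), (3,6), (4,6), (5,6), (5,2).
By the shoelace formula its area is 8.00.

8.00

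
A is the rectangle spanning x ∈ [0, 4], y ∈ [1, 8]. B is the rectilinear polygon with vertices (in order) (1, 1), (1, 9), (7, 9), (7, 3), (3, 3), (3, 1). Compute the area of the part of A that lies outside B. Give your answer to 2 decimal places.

9.00

|A| = 28, |A∩B| = 19.
|A ∖ B| = |A| − |A∩B| = 28 − 19 = 9.00.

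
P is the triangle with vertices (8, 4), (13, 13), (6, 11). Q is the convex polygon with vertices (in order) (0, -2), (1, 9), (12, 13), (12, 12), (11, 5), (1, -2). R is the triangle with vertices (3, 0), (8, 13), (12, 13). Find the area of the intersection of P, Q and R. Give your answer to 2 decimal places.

The intersection is the polygon with vertices (6.525,9.164), (7.35,11.309), (8.333,11.667), (11.753,12.644), (7.348,6.281).
By the shoelace formula its area is 13.27.

13.27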